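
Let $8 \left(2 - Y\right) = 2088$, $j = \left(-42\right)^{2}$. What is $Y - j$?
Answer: $-2023$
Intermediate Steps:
$j = 1764$
$Y = -259$ ($Y = 2 - 261 = -259$)
$Y - j = -259 - 1764 = -2023$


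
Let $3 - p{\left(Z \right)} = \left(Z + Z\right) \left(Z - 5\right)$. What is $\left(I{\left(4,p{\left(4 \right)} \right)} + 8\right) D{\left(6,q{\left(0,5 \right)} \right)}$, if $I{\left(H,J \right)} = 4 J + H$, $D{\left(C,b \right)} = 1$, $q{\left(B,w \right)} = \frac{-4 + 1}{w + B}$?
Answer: $56$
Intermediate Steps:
$q{\left(B,w \right)} = - \frac{3}{B + w}$
$p{\left(Z \right)} = 3 - 2 Z \left(-5 + Z\right)$ ($p{\left(Z \right)} = 3 - \left(Z + Z\right) \left(Z - 5\right) = 3 - 2 Z \left(-5 + Z\right)$)
$I{\left(H,J \right)} = H + 4 J$
$\left(I{\left(4,p{\left(4 \right)} \right)} + 8\right) D{\left(6,q{\left(0,5 \right)} \right)} = \left(\left(4 + 4 \left(3 - 2 \cdot 4^{2} + 10 \cdot 4\right)\right) + 8\right) 1 = \left(\left(4 + 4 \left(3 - 32 + 40\right)\right) + 8\right) 1 = \left(\left(4 + 4 \cdot 11\right) + 8\right) 1 = \left(\left(4 + 44\right) + 8\right) 1 = \left(48 + 8\right) 1 = 56 \cdot 1 = 56$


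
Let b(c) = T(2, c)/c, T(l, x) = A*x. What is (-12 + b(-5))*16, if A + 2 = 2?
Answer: -192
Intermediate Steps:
A = 0 (A = -2 + 2 = 0)
T(l, x) = 0 (T(l, x) = 0*x = 0)
b(c) = 0 (b(c) = 0/c = 0)
(-12 + b(-5))*16 = (-12 + 0)*16 = -12*16 = -192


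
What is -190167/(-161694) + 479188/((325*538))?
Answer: 109203673/27881850 ≈ 3.9167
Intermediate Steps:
-190167/(-161694) + 479188/((325*538)) = -190167*(-1/161694) + 479188/174850 = 63389/53898 + 479188*(1/174850) = 63389/53898 + 239594/87425 = 109203673/27881850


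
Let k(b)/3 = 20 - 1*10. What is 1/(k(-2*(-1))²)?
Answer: 1/900 ≈ 0.0011111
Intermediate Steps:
k(b) = 30 (k(b) = 3*(20 - 1*10) = 3*(20 - 10) = 3*10 = 30)
1/(k(-2*(-1))²) = 1/(30²) = 1/900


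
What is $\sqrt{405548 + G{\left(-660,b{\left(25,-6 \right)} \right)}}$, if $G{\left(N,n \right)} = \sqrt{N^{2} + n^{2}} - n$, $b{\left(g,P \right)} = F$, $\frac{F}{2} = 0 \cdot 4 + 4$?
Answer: $2 \sqrt{101385 + \sqrt{27229}} \approx 637.34$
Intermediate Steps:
$F = 8$ ($F = 2 \left(0 \cdot 4 + 4\right) = 2 \left(0 + 4\right) = 2 \cdot 4 = 8$)
$b{\left(g,P \right)} = 8$
$\sqrt{405548 + G{\left(-660,b{\left(25,-6 \right)} \right)}} = \sqrt{405548 + \left(\sqrt{\left(-660\right)^{2} + 8^{2}} - 8\right)} = \sqrt{405548 - \left(8 - \sqrt{435600 + 64}\right)} = \sqrt{405548 - \left(8 - \sqrt{435664}\right)} = \sqrt{405548 - \left(8 - 4 \sqrt{27229}\right)} = \sqrt{405540 + 4 \sqrt{27229}}$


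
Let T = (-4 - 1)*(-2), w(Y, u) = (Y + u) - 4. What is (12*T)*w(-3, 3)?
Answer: -480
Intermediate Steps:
w(Y, u) = -4 + Y + u
T = 10 (T = -5*(-2) = 10)
(12*T)*w(-3, 3) = (12*10)*(-4 - 3 + 3) = 120*(-4) = -480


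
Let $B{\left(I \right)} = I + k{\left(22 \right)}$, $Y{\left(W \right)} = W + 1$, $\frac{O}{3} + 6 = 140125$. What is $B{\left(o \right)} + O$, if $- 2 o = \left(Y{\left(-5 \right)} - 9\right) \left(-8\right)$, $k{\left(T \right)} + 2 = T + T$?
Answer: $420347$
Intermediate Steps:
$O = 420357$ ($O = -18 + 3 \cdot 140125 = -18 + 420375 = 420357$)
$k{\left(T \right)} = -2 + 2 T$ ($k{\left(T \right)} = -2 + \left(T + T\right) = -2 + 2 T$)
$Y{\left(W \right)} = 1 + W$
$o = -52$ ($o = - \frac{\left(\left(1 - 5\right) - 9\right) \left(-8\right)}{2} = - \frac{\left(-4 - 9\right) \left(-8\right)}{2} = - \frac{\left(-13\right) \left(-8\right)}{2} = \left(- \frac{1}{2}\right) 104 = -52$)
$B{\left(I \right)} = 42 + I$ ($B{\left(I \right)} = I + \left(-2 + 2 \cdot 22\right) = I + \left(-2 + 44\right) = I + 42 = 42 + I$)
$B{\left(o \right)} + O = \left(42 - 52\right) + 420357 = -10 + 420357 = 420347$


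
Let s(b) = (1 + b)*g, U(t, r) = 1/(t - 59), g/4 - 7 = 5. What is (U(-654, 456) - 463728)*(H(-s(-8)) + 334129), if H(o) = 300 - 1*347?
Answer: -110460226031330/713 ≈ -1.5492e+11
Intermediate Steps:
g = 48 (g = 28 + 4*5 = 28 + 20 = 48)
U(t, r) = 1/(-59 + t)
s(b) = 48 + 48*b (s(b) = (1 + b)*48 = 48 + 48*b)
H(o) = -47 (H(o) = 300 - 347 = -47)
(U(-654, 456) - 463728)*(H(-s(-8)) + 334129) = (1/(-59 - 654) - 463728)*(-47 + 334129) = (1/(-713) - 463728)*334082 = (-1/713 - 463728)*334082 = -330638065/713*334082 = -110460226031330/713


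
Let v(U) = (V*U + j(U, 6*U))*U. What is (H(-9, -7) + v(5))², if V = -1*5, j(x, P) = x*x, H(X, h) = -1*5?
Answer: 25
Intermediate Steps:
H(X, h) = -5
j(x, P) = x²
V = -5
v(U) = U*(U² - 5*U) (v(U) = (-5*U + U²)*U = (U² - 5*U)*U = U*(U² - 5*U))
(H(-9, -7) + v(5))² = (-5 + 5²*(-5 + 5))² = (-5 + 25*0)² = (-5 + 0)² = (-5)² = 25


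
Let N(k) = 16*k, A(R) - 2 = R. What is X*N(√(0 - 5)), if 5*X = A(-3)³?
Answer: -16*I*√5/5 ≈ -7.1554*I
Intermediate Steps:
A(R) = 2 + R
X = -⅕ (X = (2 - 3)³/5 = (⅕)*(-1)³ = (⅕)*(-1) = -⅕ ≈ -0.20000)
X*N(√(0 - 5)) = -16*√(0 - 5)/5 = -16*√(-5)/5 = -16*I*√5/5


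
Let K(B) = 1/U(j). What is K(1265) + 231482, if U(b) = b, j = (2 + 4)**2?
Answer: 8333353/36 ≈ 2.3148e+5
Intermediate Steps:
j = 36 (j = 6**2 = 36)
K(B) = 1/36
K(1265) + 231482 = 1/36 + 231482 = 8333353/36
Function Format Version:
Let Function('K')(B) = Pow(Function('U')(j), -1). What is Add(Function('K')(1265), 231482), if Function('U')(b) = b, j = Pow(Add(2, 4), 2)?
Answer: Rational(8333353, 36) ≈ 2.3148e+5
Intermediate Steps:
j = 36 (j = Pow(6, 2) = 36)
Function('K')(B) = Rational(1, 36) (Function('K')(B) = Pow(36, -1) = Rational(1, 36))
Add(Function('K')(1265), 231482) = Add(Rational(1, 36), 231482) = Rational(8333353, 36)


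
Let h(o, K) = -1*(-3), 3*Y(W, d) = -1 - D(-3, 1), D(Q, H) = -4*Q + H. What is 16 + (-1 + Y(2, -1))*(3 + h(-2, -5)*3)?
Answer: -52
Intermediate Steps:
D(Q, H) = H - 4*Q
Y(W, d) = -14/3 (Y(W, d) = (-1 - (1 - 4*(-3)))/3 = (-1 - (1 + 12))/3 = (-1 - 1*13)/3 = (-1 - 13)/3 = (⅓)*(-14) = -14/3)
h(o, K) = 3
16 + (-1 + Y(2, -1))*(3 + h(-2, -5)*3) = 16 + (-1 - 14/3)*(3 + 3*3) = 16 - 17*(3 + 9)/3 = 16 - 17/3*12 = 16 - 68 = -52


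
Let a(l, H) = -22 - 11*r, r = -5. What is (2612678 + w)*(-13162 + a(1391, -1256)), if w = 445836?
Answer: -40155230306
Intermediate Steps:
a(l, H) = 33 (a(l, H) = -22 - 11*(-5) = -22 + 55 = 33)
(2612678 + w)*(-13162 + a(1391, -1256)) = (2612678 + 445836)*(-13162 + 33) = 3058514*(-13129) = -40155230306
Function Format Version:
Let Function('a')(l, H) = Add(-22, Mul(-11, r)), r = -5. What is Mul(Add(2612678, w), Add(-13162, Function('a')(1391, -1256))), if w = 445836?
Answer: -40155230306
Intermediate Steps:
Function('a')(l, H) = 33 (Function('a')(l, H) = Add(-22, Mul(-11, -5)) = Add(-22, 55) = 33)
Mul(Add(2612678, w), Add(-13162, Function('a')(1391, -1256))) = Mul(Add(2612678, 445836), Add(-13162, 33)) = Mul(3058514, -13129) = -40155230306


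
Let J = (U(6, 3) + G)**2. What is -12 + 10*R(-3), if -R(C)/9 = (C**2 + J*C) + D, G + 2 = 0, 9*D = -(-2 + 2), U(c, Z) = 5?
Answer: 1608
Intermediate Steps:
D = 0 (D = (-(-2 + 2))/9 = (-1*0)/9 = (1/9)*0 = 0)
G = -2 (G = -2 + 0 = -2)
J = 9 (J = (5 - 2)**2 = 3**2 = 9)
R(C) = -81*C - 9*C**2 (R(C) = -9*((C**2 + 9*C) + 0) = -9*(C**2 + 9*C) = -81*C - 9*C**2)
-12 + 10*R(-3) = -12 + 10*(9*(-3)*(-9 - 1*(-3))) = -12 + 10*(9*(-3)*(-9 + 3)) = -12 + 10*(9*(-3)*(-6)) = -12 + 10*162 = -12 + 1620 = 1608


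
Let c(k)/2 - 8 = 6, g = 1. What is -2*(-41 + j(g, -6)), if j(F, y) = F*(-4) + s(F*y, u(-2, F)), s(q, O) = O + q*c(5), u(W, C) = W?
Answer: 430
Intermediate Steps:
c(k) = 28 (c(k) = 16 + 2*6 = 16 + 12 = 28)
s(q, O) = O + 28*q (s(q, O) = O + q*28 = O + 28*q)
j(F, y) = -2 - 4*F + 28*F*y (j(F, y) = F*(-4) + (-2 + 28*(F*y)) = -4*F + (-2 + 28*F*y) = -2 - 4*F + 28*F*y)
-2*(-41 + j(g, -6)) = -2*(-41 + (-2 - 4*1 + 28*1*(-6))) = -2*(-41 + (-2 - 4 - 168)) = -2*(-41 - 174) = -2*(-215) = 430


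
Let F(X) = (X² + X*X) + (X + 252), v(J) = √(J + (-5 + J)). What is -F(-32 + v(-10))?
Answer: -2218 + 635*I ≈ -2218.0 + 635.0*I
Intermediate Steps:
v(J) = √(-5 + 2*J)
F(X) = 252 + X + 2*X² (F(X) = (X² + X²) + (252 + X) = 2*X² + (252 + X) = 252 + X + 2*X²)
-F(-32 + v(-10)) = -(252 + (-32 + √(-5 + 2*(-10))) + 2*(-32 + √(-5 + 2*(-10)))²) = -(252 + (-32 + √(-5 - 20)) + 2*(-32 + √(-5 - 20))²) = -(252 + (-32 + √(-25)) + 2*(-32 + √(-25))²) = -(252 + (-32 + 5*I) + 2*(-32 + 5*I)²) = -(220 + 2*(-32 + 5*I)² + 5*I) = -220 - 5*I - 2*(-32 + 5*I)²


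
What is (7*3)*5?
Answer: 105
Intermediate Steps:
(7*3)*5 = 21*5 = 105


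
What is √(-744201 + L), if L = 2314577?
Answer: 2*√392594 ≈ 1253.1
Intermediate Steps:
√(-744201 + L) = √(-744201 + 2314577) = √1570376 = 2*√392594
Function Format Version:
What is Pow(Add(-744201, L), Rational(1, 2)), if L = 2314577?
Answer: Mul(2, Pow(392594, Rational(1, 2))) ≈ 1253.1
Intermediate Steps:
Pow(Add(-744201, L), Rational(1, 2)) = Pow(Add(-744201, 2314577), Rational(1, 2)) = Pow(1570376, Rational(1, 2)) = Mul(2, Pow(392594, Rational(1, 2)))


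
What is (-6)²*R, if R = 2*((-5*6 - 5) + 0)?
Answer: -2520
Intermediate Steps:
R = -70 (R = 2*((-30 - 5) + 0) = 2*(-35 + 0) = 2*(-35) = -70)
(-6)²*R = (-6)²*(-70) = 36*(-70) = -2520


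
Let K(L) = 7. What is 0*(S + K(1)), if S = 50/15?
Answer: 0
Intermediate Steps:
S = 10/3 (S = 50*(1/15) = 10/3 ≈ 3.3333)
0*(S + K(1)) = 0*(10/3 + 7) = 0*(31/3) = 0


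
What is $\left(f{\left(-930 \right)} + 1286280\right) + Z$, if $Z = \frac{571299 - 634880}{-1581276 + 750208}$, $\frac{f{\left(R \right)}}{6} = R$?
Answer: $\frac{152049835883}{118724} \approx 1.2807 \cdot 10^{6}$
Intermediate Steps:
$f{\left(R \right)} = 6 R$
$Z = \frac{9083}{118724}$ ($Z = - \frac{63581}{-831068} = \left(-63581\right) \left(- \frac{1}{831068}\right) = \frac{9083}{118724} \approx 0.076505$)
$\left(f{\left(-930 \right)} + 1286280\right) + Z = \left(6 \left(-930\right) + 1286280\right) + \frac{9083}{118724} = \left(-5580 + 1286280\right) + \frac{9083}{118724} = 1280700 + \frac{9083}{118724} = \frac{152049835883}{118724}$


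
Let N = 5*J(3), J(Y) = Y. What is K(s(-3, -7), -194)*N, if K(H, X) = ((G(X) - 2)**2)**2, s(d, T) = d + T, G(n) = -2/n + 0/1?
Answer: 20812320015/88529281 ≈ 235.09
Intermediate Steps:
G(n) = -2/n (G(n) = -2/n + 0*1 = -2/n + 0 = -2/n)
s(d, T) = T + d
K(H, X) = (-2 - 2/X)**4 (K(H, X) = ((-2/X - 2)**2)**2 = ((-2 - 2/X)**2)**2 = (-2 - 2/X)**4)
N = 15 (N = 5*3 = 15)
K(s(-3, -7), -194)*N = (16*(1 - 194)**4/(-194)**4)*15 = (16*(1/1416468496)*(-193)**4)*15 = (16*(1/1416468496)*1387488001)*15 = (1387488001/88529281)*15 = 20812320015/88529281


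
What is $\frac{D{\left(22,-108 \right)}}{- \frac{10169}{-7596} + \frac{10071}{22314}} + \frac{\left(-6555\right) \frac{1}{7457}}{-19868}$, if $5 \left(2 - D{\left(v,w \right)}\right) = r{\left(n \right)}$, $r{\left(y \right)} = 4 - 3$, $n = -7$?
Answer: $\frac{37669603303295691}{37459975208856860} \approx 1.0056$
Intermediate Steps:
$r{\left(y \right)} = 1$
$D{\left(v,w \right)} = \frac{9}{5}$ ($D{\left(v,w \right)} = 2 - \frac{1}{5} = \frac{9}{5}$)
$\frac{D{\left(22,-108 \right)}}{- \frac{10169}{-7596} + \frac{10071}{22314}} + \frac{\left(-6555\right) \frac{1}{7457}}{-19868} = \frac{9}{5 \left(- \frac{10169}{-7596} + \frac{10071}{22314}\right)} + \frac{\left(-6555\right) \frac{1}{7457}}{-19868} = \frac{9}{5 \left(\left(-10169\right) \left(- \frac{1}{7596}\right) + 10071 \cdot \frac{1}{22314}\right)} + \left(-6555\right) \frac{1}{7457} \left(- \frac{1}{19868}\right) = \frac{9}{5 \left(\frac{10169}{7596} + \frac{3357}{7438}\right)} - - \frac{6555}{148155676} = \frac{9}{5 \cdot \frac{50568397}{28249524}} + \frac{6555}{148155676} = \frac{9}{5} \cdot \frac{28249524}{50568397} + \frac{6555}{148155676} = \frac{254245716}{252841985} + \frac{6555}{148155676} = \frac{37669603303295691}{37459975208856860}$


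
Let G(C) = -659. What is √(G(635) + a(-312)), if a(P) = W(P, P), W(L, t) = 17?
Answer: I*√642 ≈ 25.338*I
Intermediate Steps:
a(P) = 17
√(G(635) + a(-312)) = √(-659 + 17) = √(-642) = I*√642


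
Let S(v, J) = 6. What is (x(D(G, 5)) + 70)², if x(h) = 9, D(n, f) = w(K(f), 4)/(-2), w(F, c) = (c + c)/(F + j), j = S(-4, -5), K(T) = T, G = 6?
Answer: 6241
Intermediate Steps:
j = 6
w(F, c) = 2*c/(6 + F) (w(F, c) = (c + c)/(F + 6) = (2*c)/(6 + F) = 2*c/(6 + F))
D(n, f) = -4/(6 + f) (D(n, f) = (2*4/(6 + f))/(-2) = (8/(6 + f))*(-½) = -4/(6 + f))
(x(D(G, 5)) + 70)² = (9 + 70)² = 79² = 6241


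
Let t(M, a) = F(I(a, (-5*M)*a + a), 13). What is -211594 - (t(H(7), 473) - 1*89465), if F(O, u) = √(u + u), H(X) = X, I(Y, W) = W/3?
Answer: -122129 - √26 ≈ -1.2213e+5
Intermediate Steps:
I(Y, W) = W/3 (I(Y, W) = W*(⅓) = W/3)
F(O, u) = √2*√u (F(O, u) = √(2*u) = √2*√u)
t(M, a) = √26 (t(M, a) = √2*√13 = √26)
-211594 - (t(H(7), 473) - 1*89465) = -211594 - (√26 - 1*89465) = -211594 - (√26 - 89465) = -211594 - (-89465 + √26) = -211594 + (89465 - √26) = -122129 - √26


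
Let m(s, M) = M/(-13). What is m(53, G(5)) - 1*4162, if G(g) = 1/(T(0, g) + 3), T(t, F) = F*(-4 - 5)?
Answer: -2272451/546 ≈ -4162.0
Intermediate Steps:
T(t, F) = -9*F (T(t, F) = F*(-9) = -9*F)
G(g) = 1/(3 - 9*g) (G(g) = 1/(-9*g + 3) = 1/(3 - 9*g))
m(s, M) = -M/13 (m(s, M) = M*(-1/13) = -M/13)
m(53, G(5)) - 1*4162 = -(-1)/(13*(-3 + 9*5)) - 1*4162 = -(-1)/(13*(-3 + 45)) - 4162 = -(-1)/(13*42) - 4162 = -1/13*(-1/42) - 4162 = 1/546 - 4162 = -2272451/546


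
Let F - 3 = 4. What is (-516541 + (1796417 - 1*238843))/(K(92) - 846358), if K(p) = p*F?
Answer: -1041033/845714 ≈ -1.2310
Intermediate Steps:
F = 7 (F = 3 + 4 = 7)
K(p) = 7*p (K(p) = p*7 = 7*p)
(-516541 + (1796417 - 1*238843))/(K(92) - 846358) = (-516541 + (1796417 - 1*238843))/(7*92 - 846358) = (-516541 + (1796417 - 238843))/(644 - 846358) = (-516541 + 1557574)/(-845714) = 1041033*(-1/845714) = -1041033/845714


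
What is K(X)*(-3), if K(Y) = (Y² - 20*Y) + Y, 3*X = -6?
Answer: -126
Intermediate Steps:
X = -2 (X = (⅓)*(-6) = -2)
K(Y) = Y² - 19*Y
K(X)*(-3) = -2*(-19 - 2)*(-3) = -2*(-21)*(-3) = 42*(-3) = -126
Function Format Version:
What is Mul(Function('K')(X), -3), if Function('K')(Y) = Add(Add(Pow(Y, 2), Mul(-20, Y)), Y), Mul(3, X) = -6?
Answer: -126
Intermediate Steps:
X = -2 (X = Mul(Rational(1, 3), -6) = -2)
Function('K')(Y) = Add(Pow(Y, 2), Mul(-19, Y))
Mul(Function('K')(X), -3) = Mul(Mul(-2, Add(-19, -2)), -3) = Mul(Mul(-2, -21), -3) = Mul(42, -3) = -126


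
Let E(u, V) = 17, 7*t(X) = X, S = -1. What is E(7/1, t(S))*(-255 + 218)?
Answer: -629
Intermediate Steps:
t(X) = X/7
E(7/1, t(S))*(-255 + 218) = 17*(-255 + 218) = 17*(-37) = -629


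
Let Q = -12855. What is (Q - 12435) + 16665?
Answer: -8625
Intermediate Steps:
(Q - 12435) + 16665 = (-12855 - 12435) + 16665 = -25290 + 16665 = -8625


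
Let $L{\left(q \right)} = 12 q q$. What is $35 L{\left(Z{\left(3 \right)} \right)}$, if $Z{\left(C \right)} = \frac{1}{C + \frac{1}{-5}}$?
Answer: $\frac{375}{7} \approx 53.571$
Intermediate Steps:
$Z{\left(C \right)} = \frac{1}{- \frac{1}{5} + C}$ ($Z{\left(C \right)} = \frac{1}{C - \frac{1}{5}} = \frac{1}{- \frac{1}{5} + C}$)
$L{\left(q \right)} = 12 q^{2}$
$35 L{\left(Z{\left(3 \right)} \right)} = 35 \cdot 12 \left(\frac{5}{-1 + 5 \cdot 3}\right)^{2} = 35 \cdot 12 \left(\frac{5}{-1 + 15}\right)^{2} = 35 \cdot 12 \left(\frac{5}{14}\right)^{2} = 35 \cdot 12 \cdot \frac{25}{196} = 35 \cdot \frac{75}{49} = \frac{375}{7}$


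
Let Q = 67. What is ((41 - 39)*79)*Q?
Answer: 10586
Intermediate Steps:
((41 - 39)*79)*Q = ((41 - 39)*79)*67 = (2*79)*67 = 158*67 = 10586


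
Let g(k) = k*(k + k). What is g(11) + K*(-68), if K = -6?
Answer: 650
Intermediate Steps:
g(k) = 2*k² (g(k) = k*(2*k) = 2*k²)
g(11) + K*(-68) = 2*11² - 6*(-68) = 2*121 + 408 = 242 + 408 = 650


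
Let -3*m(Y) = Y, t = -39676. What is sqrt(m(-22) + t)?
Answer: I*sqrt(357018)/3 ≈ 199.17*I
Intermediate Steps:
m(Y) = -Y/3
sqrt(m(-22) + t) = sqrt(-1/3*(-22) - 39676) = sqrt(22/3 - 39676) = sqrt(-119006/3) = I*sqrt(357018)/3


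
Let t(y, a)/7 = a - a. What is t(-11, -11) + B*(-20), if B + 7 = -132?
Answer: 2780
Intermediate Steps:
B = -139 (B = -7 - 132 = -139)
t(y, a) = 0 (t(y, a) = 7*(a - a) = 7*0 = 0)
t(-11, -11) + B*(-20) = 0 - 139*(-20) = 0 + 2780 = 2780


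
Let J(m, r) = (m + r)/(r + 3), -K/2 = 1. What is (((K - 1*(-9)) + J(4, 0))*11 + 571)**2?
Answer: 3952144/9 ≈ 4.3913e+5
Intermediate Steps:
K = -2 (K = -2*1 = -2)
J(m, r) = (m + r)/(3 + r)
(((K - 1*(-9)) + J(4, 0))*11 + 571)**2 = (((-2 - 1*(-9)) + (4 + 0)/(3 + 0))*11 + 571)**2 = (((-2 + 9) + 4/3)*11 + 571)**2 = ((7 + (1/3)*4)*11 + 571)**2 = ((7 + 4/3)*11 + 571)**2 = ((25/3)*11 + 571)**2 = (275/3 + 571)**2 = (1988/3)**2 = 3952144/9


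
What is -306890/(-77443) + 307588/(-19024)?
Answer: -4495565531/368318908 ≈ -12.206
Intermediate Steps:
-306890/(-77443) + 307588/(-19024) = -306890*(-1/77443) + 307588*(-1/19024) = 306890/77443 - 76897/4756 = -4495565531/368318908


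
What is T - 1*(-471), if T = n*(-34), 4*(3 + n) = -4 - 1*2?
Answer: 624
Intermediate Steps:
n = -9/2 (n = -3 + (-4 - 1*2)/4 = -3 + (-4 - 2)/4 = -3 + (¼)*(-6) = -3 - 3/2 = -9/2 ≈ -4.5000)
T = 153 (T = -9/2*(-34) = 153)
T - 1*(-471) = 153 - 1*(-471) = 153 + 471 = 624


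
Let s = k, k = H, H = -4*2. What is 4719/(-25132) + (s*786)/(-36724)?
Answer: -3817635/230736892 ≈ -0.016545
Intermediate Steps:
H = -8
k = -8
s = -8
4719/(-25132) + (s*786)/(-36724) = 4719/(-25132) - 8*786/(-36724) = 4719*(-1/25132) - 6288*(-1/36724) = -4719/25132 + 1572/9181 = -3817635/230736892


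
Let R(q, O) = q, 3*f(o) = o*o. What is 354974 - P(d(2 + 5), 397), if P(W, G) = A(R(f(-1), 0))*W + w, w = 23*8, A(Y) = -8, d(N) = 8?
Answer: 354854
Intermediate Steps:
f(o) = o²/3 (f(o) = (o*o)/3 = o²/3)
w = 184
P(W, G) = 184 - 8*W (P(W, G) = -8*W + 184 = 184 - 8*W)
354974 - P(d(2 + 5), 397) = 354974 - (184 - 8*8) = 354974 - (184 - 64) = 354974 - 1*120 = 354974 - 120 = 354854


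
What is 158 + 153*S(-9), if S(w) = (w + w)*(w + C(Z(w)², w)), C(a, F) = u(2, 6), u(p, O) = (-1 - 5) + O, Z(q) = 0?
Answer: 24944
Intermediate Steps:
u(p, O) = -6 + O
C(a, F) = 0 (C(a, F) = -6 + 6 = 0)
S(w) = 2*w² (S(w) = (w + w)*(w + 0) = (2*w)*w = 2*w²)
158 + 153*S(-9) = 158 + 153*(2*(-9)²) = 158 + 153*(2*81) = 158 + 153*162 = 158 + 24786 = 24944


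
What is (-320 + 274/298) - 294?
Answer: -91349/149 ≈ -613.08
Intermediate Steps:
(-320 + 274/298) - 294 = (-320 + 274*(1/298)) - 294 = (-320 + 137/149) - 294 = -47543/149 - 294 = -91349/149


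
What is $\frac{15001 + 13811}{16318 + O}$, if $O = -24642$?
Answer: $- \frac{7203}{2081} \approx -3.4613$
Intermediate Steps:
$\frac{15001 + 13811}{16318 + O} = \frac{15001 + 13811}{16318 - 24642} = \frac{28812}{-8324} = 28812 \left(- \frac{1}{8324}\right) = - \frac{7203}{2081}$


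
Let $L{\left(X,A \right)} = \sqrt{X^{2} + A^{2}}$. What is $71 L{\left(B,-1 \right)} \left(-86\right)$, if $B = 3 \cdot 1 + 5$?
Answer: $- 6106 \sqrt{65} \approx -49228.0$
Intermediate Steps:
$B = 8$ ($B = 3 + 5 = 8$)
$L{\left(X,A \right)} = \sqrt{A^{2} + X^{2}}$
$71 L{\left(B,-1 \right)} \left(-86\right) = 71 \sqrt{\left(-1\right)^{2} + 8^{2}} \left(-86\right) = 71 \sqrt{1 + 64} \left(-86\right) = 71 \sqrt{65} \left(-86\right) = - 6106 \sqrt{65}$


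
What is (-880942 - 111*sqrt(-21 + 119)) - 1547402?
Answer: -2428344 - 777*sqrt(2) ≈ -2.4294e+6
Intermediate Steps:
(-880942 - 111*sqrt(-21 + 119)) - 1547402 = (-880942 - 777*sqrt(2)) - 1547402 = -2428344 - 777*sqrt(2)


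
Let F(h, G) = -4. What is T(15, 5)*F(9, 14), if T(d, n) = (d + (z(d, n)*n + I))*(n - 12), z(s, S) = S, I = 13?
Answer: 1484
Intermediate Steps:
T(d, n) = (-12 + n)*(13 + d + n²) (T(d, n) = (d + (n*n + 13))*(n - 12) = (d + (n² + 13))*(-12 + n) = (d + (13 + n²))*(-12 + n) = (13 + d + n²)*(-12 + n) = (-12 + n)*(13 + d + n²))
T(15, 5)*F(9, 14) = (-156 + 5³ - 12*15 - 12*5² + 13*5 + 15*5)*(-4) = (-156 + 125 - 180 - 12*25 + 65 + 75)*(-4) = (-156 + 125 - 180 - 300 + 65 + 75)*(-4) = -371*(-4) = 1484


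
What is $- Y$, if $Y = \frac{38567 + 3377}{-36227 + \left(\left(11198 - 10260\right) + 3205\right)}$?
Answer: $\frac{10486}{8021} \approx 1.3073$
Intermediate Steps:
$Y = - \frac{10486}{8021}$ ($Y = \frac{41944}{-36227 + \left(938 + 3205\right)} = \frac{41944}{-36227 + 4143} = \frac{41944}{-32084} = 41944 \left(- \frac{1}{32084}\right) = - \frac{10486}{8021} \approx -1.3073$)
$- Y = \left(-1\right) \left(- \frac{10486}{8021}\right) = \frac{10486}{8021}$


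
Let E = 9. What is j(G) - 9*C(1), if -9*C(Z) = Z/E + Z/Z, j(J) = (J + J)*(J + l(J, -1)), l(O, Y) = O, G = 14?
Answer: 7066/9 ≈ 785.11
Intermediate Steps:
j(J) = 4*J² (j(J) = (J + J)*(J + J) = (2*J)*(2*J) = 4*J²)
C(Z) = -⅑ - Z/81 (C(Z) = -(Z/9 + Z/Z)/9 = -(Z*(⅑) + 1)/9 = -(Z/9 + 1)/9 = -(1 + Z/9)/9 = -⅑ - Z/81)
j(G) - 9*C(1) = 4*14² - 9*(-⅑ - 1/81*1) = 4*196 - 9*(-⅑ - 1/81) = 784 - 9*(-10/81) = 784 + 10/9 = 7066/9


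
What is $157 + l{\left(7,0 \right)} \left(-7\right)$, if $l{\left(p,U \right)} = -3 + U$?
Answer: $178$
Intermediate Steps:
$157 + l{\left(7,0 \right)} \left(-7\right) = 157 + \left(-3 + 0\right) \left(-7\right) = 157 - -21 = 157 + 21 = 178$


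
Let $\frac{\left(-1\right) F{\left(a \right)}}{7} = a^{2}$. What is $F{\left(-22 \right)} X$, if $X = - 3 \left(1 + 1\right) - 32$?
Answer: $128744$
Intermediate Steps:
$F{\left(a \right)} = - 7 a^{2}$
$X = -38$ ($X = \left(-3\right) 2 - 32 = -6 - 32 = -38$)
$F{\left(-22 \right)} X = - 7 \left(-22\right)^{2} \left(-38\right) = \left(-7\right) 484 \left(-38\right) = \left(-3388\right) \left(-38\right) = 128744$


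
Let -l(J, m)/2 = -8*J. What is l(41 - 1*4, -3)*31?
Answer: 18352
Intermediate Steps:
l(J, m) = 16*J (l(J, m) = -(-16)*J = 16*J)
l(41 - 1*4, -3)*31 = (16*(41 - 1*4))*31 = (16*(41 - 4))*31 = (16*37)*31 = 592*31 = 18352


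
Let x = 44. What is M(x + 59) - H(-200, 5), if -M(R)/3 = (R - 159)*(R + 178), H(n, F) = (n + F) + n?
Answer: 47603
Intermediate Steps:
H(n, F) = F + 2*n (H(n, F) = (F + n) + n = F + 2*n)
M(R) = -3*(-159 + R)*(178 + R) (M(R) = -3*(R - 159)*(R + 178) = -3*(-159 + R)*(178 + R))
M(x + 59) - H(-200, 5) = (84906 - 57*(44 + 59) - 3*(44 + 59)²) - (5 + 2*(-200)) = (84906 - 57*103 - 3*103²) - (5 - 400) = (84906 - 5871 - 3*10609) - 1*(-395) = (84906 - 5871 - 31827) + 395 = 47208 + 395 = 47603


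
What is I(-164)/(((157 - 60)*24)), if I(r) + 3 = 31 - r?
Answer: 8/97 ≈ 0.082474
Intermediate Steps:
I(r) = 28 - r (I(r) = -3 + (31 - r) = 28 - r)
I(-164)/(((157 - 60)*24)) = (28 - 1*(-164))/(((157 - 60)*24)) = (28 + 164)/((97*24)) = 192/2328 = 192*(1/2328) = 8/97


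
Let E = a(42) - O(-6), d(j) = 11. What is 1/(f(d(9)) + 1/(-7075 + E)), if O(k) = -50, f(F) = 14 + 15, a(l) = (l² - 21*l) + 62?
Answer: 6081/176348 ≈ 0.034483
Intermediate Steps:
a(l) = 62 + l² - 21*l
f(F) = 29
E = 994 (E = (62 + 42² - 21*42) - 1*(-50) = (62 + 1764 - 882) + 50 = 944 + 50 = 994)
1/(f(d(9)) + 1/(-7075 + E)) = 1/(29 + 1/(-7075 + 994)) = 1/(29 + 1/(-6081)) = 1/(29 - 1/6081) = 1/(176348/6081) = 6081/176348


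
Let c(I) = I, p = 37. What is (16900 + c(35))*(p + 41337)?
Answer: 700668690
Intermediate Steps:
(16900 + c(35))*(p + 41337) = (16900 + 35)*(37 + 41337) = 16935*41374 = 700668690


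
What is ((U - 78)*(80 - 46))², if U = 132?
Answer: 3370896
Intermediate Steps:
((U - 78)*(80 - 46))² = ((132 - 78)*(80 - 46))² = (54*34)² = 1836² = 3370896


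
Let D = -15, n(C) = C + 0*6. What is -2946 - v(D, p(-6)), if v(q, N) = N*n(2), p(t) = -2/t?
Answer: -8840/3 ≈ -2946.7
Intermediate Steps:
n(C) = C (n(C) = C + 0 = C)
v(q, N) = 2*N (v(q, N) = N*2 = 2*N)
-2946 - v(D, p(-6)) = -2946 - 2*(-2/(-6)) = -2946 - 2*(-2*(-⅙)) = -2946 - 2/3 = -2946 - 1*⅔ = -2946 - ⅔ = -8840/3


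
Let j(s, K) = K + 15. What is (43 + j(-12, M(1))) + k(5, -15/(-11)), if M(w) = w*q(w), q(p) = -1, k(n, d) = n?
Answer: 62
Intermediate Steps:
M(w) = -w (M(w) = w*(-1) = -w)
j(s, K) = 15 + K
(43 + j(-12, M(1))) + k(5, -15/(-11)) = (43 + (15 - 1*1)) + 5 = (43 + (15 - 1)) + 5 = (43 + 14) + 5 = 57 + 5 = 62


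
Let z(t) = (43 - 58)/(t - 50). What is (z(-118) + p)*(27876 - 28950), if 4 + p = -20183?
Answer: 607060779/28 ≈ 2.1681e+7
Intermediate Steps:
p = -20187 (p = -4 - 20183 = -20187)
z(t) = -15/(-50 + t)
(z(-118) + p)*(27876 - 28950) = (-15/(-50 - 118) - 20187)*(27876 - 28950) = (-15/(-168) - 20187)*(-1074) = (-15*(-1/168) - 20187)*(-1074) = (5/56 - 20187)*(-1074) = -1130467/56*(-1074) = 607060779/28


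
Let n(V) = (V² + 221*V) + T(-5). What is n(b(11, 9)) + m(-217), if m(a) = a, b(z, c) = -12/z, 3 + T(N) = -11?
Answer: -56979/121 ≈ -470.90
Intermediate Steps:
T(N) = -14 (T(N) = -3 - 11 = -14)
n(V) = -14 + V² + 221*V (n(V) = (V² + 221*V) - 14 = -14 + V² + 221*V)
n(b(11, 9)) + m(-217) = (-14 + (-12/11)² + 221*(-12/11)) - 217 = (-14 + 144/121 - 2652/11) - 217 = -30722/121 - 217 = -56979/121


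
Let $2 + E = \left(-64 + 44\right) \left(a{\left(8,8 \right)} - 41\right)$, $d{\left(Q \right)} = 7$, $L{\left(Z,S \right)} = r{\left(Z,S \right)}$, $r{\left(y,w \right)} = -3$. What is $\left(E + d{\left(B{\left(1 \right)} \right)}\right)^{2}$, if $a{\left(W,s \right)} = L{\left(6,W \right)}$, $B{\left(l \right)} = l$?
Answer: $783225$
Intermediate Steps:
$L{\left(Z,S \right)} = -3$
$a{\left(W,s \right)} = -3$
$E = 878$ ($E = -2 + \left(-64 + 44\right) \left(-3 - 41\right) = -2 - -880 = -2 + 880 = 878$)
$\left(E + d{\left(B{\left(1 \right)} \right)}\right)^{2} = \left(878 + 7\right)^{2} = 885^{2} = 783225$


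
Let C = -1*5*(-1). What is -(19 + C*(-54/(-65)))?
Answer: -301/13 ≈ -23.154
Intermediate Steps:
C = 5 (C = -5*(-1) = 5)
-(19 + C*(-54/(-65))) = -(19 + 5*(-54/(-65))) = -(19 + 5*(-54*(-1/65))) = -(19 + 5*(54/65)) = -(19 + 54/13) = -1*301/13 = -301/13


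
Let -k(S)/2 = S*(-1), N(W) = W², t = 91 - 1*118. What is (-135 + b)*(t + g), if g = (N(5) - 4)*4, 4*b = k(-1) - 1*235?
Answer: -44289/4 ≈ -11072.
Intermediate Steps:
t = -27 (t = 91 - 118 = -27)
k(S) = 2*S (k(S) = -2*S*(-1) = -(-2)*S = 2*S)
b = -237/4 (b = (2*(-1) - 1*235)/4 = (-2 - 235)/4 = (¼)*(-237) = -237/4 ≈ -59.250)
g = 84 (g = (5² - 4)*4 = (25 - 4)*4 = 21*4 = 84)
(-135 + b)*(t + g) = (-135 - 237/4)*(-27 + 84) = -777/4*57 = -44289/4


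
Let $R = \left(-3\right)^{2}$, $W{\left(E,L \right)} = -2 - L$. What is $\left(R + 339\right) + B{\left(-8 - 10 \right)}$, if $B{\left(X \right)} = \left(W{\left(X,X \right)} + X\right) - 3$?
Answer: $343$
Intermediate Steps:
$B{\left(X \right)} = -5$ ($B{\left(X \right)} = \left(\left(-2 - X\right) + X\right) - 3 = -2 - 3 = -5$)
$R = 9$
$\left(R + 339\right) + B{\left(-8 - 10 \right)} = \left(9 + 339\right) - 5 = 348 - 5 = 343$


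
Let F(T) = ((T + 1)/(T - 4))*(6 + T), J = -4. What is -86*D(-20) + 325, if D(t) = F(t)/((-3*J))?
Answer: 29119/72 ≈ 404.43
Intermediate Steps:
F(T) = (1 + T)*(6 + T)/(-4 + T) (F(T) = ((1 + T)/(-4 + T))*(6 + T) = (1 + T)*(6 + T)/(-4 + T))
D(t) = (6 + t**2 + 7*t)/(12*(-4 + t)) (D(t) = ((6 + t**2 + 7*t)/(-4 + t))/((-3*(-4))) = ((6 + t**2 + 7*t)/(-4 + t))/12 = ((6 + t**2 + 7*t)/(-4 + t))*(1/12) = (6 + t**2 + 7*t)/(12*(-4 + t)))
-86*D(-20) + 325 = -43*(6 + (-20)**2 + 7*(-20))/(6*(-4 - 20)) + 325 = -43*(6 + 400 - 140)/(6*(-24)) + 325 = -43*(-1)*266/(6*24) + 325 = -86*(-133/144) + 325 = 5719/72 + 325 = 29119/72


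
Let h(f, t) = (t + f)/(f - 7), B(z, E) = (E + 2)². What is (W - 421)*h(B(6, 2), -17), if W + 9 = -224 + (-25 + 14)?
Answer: 665/9 ≈ 73.889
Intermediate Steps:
B(z, E) = (2 + E)²
h(f, t) = (f + t)/(-7 + f)
W = -244 (W = -9 + (-224 + (-25 + 14)) = -9 + (-224 - 11) = -9 - 235 = -244)
(W - 421)*h(B(6, 2), -17) = (-244 - 421)*(((2 + 2)² - 17)/(-7 + (2 + 2)²)) = -665*(4² - 17)/(-7 + 4²) = -665*(16 - 17)/(-7 + 16) = -665*(-1)/9 = -665*(-⅑) = 665/9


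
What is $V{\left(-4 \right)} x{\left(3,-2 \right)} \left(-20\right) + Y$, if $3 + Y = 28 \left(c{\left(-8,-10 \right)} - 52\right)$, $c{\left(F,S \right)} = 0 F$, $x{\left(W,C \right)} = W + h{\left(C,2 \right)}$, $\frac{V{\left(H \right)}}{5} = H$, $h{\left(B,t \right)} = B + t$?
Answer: $-259$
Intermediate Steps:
$V{\left(H \right)} = 5 H$
$x{\left(W,C \right)} = 2 + C + W$ ($x{\left(W,C \right)} = W + \left(C + 2\right) = W + \left(2 + C\right) = 2 + C + W$)
$c{\left(F,S \right)} = 0$
$Y = -1459$ ($Y = -3 + 28 \left(0 - 52\right) = -3 + 28 \left(-52\right) = -3 - 1456 = -1459$)
$V{\left(-4 \right)} x{\left(3,-2 \right)} \left(-20\right) + Y = 5 \left(-4\right) \left(2 - 2 + 3\right) \left(-20\right) - 1459 = \left(-20\right) 3 \left(-20\right) - 1459 = \left(-60\right) \left(-20\right) - 1459 = 1200 - 1459 = -259$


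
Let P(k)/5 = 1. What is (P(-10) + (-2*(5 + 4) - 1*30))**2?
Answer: 1849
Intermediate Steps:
P(k) = 5 (P(k) = 5*1 = 5)
(P(-10) + (-2*(5 + 4) - 1*30))**2 = (5 + (-2*(5 + 4) - 1*30))**2 = (5 + (-2*9 - 30))**2 = (5 + (-18 - 30))**2 = (5 - 48)**2 = (-43)**2 = 1849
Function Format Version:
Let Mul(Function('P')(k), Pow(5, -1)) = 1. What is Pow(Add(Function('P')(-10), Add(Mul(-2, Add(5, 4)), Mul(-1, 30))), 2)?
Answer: 1849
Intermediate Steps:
Function('P')(k) = 5 (Function('P')(k) = Mul(5, 1) = 5)
Pow(Add(Function('P')(-10), Add(Mul(-2, Add(5, 4)), Mul(-1, 30))), 2) = Pow(Add(5, Add(Mul(-2, Add(5, 4)), Mul(-1, 30))), 2) = Pow(Add(5, Add(Mul(-2, 9), -30)), 2) = Pow(Add(5, Add(-18, -30)), 2) = Pow(Add(5, -48), 2) = Pow(-43, 2) = 1849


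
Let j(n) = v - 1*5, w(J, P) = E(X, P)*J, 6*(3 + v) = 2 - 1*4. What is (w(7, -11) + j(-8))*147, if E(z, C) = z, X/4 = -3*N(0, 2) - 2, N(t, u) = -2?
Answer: 15239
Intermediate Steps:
v = -10/3 (v = -3 + (2 - 1*4)/6 = -3 + (2 - 4)/6 = -3 + (1/6)*(-2) = -3 - 1/3 = -10/3 ≈ -3.3333)
X = 16 (X = 4*(-3*(-2) - 2) = 4*(6 - 2) = 4*4 = 16)
w(J, P) = 16*J
j(n) = -25/3 (j(n) = -10/3 - 1*5 = -10/3 - 5 = -25/3)
(w(7, -11) + j(-8))*147 = (16*7 - 25/3)*147 = (112 - 25/3)*147 = (311/3)*147 = 15239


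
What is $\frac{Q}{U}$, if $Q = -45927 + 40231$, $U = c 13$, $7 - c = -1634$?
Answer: $- \frac{5696}{21333} \approx -0.267$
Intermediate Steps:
$c = 1641$ ($c = 7 - -1634 = 7 + 1634 = 1641$)
$U = 21333$ ($U = 1641 \cdot 13 = 21333$)
$Q = -5696$
$\frac{Q}{U} = - \frac{5696}{21333}$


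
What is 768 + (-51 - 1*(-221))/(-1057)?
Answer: 811606/1057 ≈ 767.84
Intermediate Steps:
768 + (-51 - 1*(-221))/(-1057) = 768 - (-51 + 221)/1057 = 768 - 1/1057*170 = 768 - 170/1057 = 811606/1057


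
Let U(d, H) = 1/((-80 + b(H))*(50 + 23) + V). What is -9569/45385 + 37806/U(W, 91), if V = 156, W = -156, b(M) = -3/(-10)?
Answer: -1943034899464/9077 ≈ -2.1406e+8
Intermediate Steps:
b(M) = 3/10 (b(M) = -3*(-⅒) = 3/10)
U(d, H) = -10/56621 (U(d, H) = 1/((-80 + 3/10)*(50 + 23) + 156) = 1/(-797/10*73 + 156) = 1/(-58181/10 + 156) = 1/(-56621/10) = -10/56621)
-9569/45385 + 37806/U(W, 91) = -9569/45385 + 37806/(-10/56621) = -9569*1/45385 + 37806*(-56621/10) = -9569/45385 - 1070306763/5 = -1943034899464/9077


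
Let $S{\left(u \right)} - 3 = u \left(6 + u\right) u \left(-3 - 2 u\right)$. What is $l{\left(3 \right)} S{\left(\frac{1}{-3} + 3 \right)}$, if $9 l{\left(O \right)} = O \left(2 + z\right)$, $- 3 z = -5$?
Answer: $- \frac{454927}{729} \approx -624.04$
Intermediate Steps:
$z = \frac{5}{3}$ ($z = \left(- \frac{1}{3}\right) \left(-5\right) = \frac{5}{3} \approx 1.6667$)
$l{\left(O \right)} = \frac{11 O}{27}$ ($l{\left(O \right)} = \frac{O \left(2 + \frac{5}{3}\right)}{9} = \frac{O \frac{11}{3}}{9} = \frac{\frac{11}{3} O}{9} = \frac{11 O}{27}$)
$S{\left(u \right)} = 3 + u^{2} \left(-3 - 2 u\right) \left(6 + u\right)$ ($S{\left(u \right)} = 3 + u \left(6 + u\right) u \left(-3 - 2 u\right) = 3 + u u \left(6 + u\right) \left(-3 - 2 u\right) = 3 + u^{2} \left(6 + u\right) \left(-3 - 2 u\right) = 3 + u^{2} \left(-3 - 2 u\right) \left(6 + u\right)$)
$l{\left(3 \right)} S{\left(\frac{1}{-3} + 3 \right)} = \frac{11}{27} \cdot 3 \left(3 - 18 \left(\frac{1}{-3} + 3\right)^{2} - 15 \left(\frac{1}{-3} + 3\right)^{3} - 2 \left(\frac{1}{-3} + 3\right)^{4}\right) = \frac{11 \left(3 - 18 \left(- \frac{1}{3} + 3\right)^{2} - 15 \left(- \frac{1}{3} + 3\right)^{3} - 2 \left(- \frac{1}{3} + 3\right)^{4}\right)}{9} = \frac{11 \left(3 - 18 \left(\frac{8}{3}\right)^{2} - 15 \left(\frac{8}{3}\right)^{3} - 2 \left(\frac{8}{3}\right)^{4}\right)}{9} = \frac{11 \left(3 - 128 - \frac{2560}{9} - \frac{8192}{81}\right)}{9} = \frac{11}{9} \left(- \frac{41357}{81}\right) = - \frac{454927}{729}$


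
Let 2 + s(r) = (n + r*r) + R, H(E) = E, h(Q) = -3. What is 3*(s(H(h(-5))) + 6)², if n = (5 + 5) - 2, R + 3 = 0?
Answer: 972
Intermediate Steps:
R = -3 (R = -3 + 0 = -3)
n = 8 (n = 10 - 2 = 8)
s(r) = 3 + r² (s(r) = -2 + ((8 + r*r) - 3) = -2 + ((8 + r²) - 3) = -2 + (5 + r²) = 3 + r²)
3*(s(H(h(-5))) + 6)² = 3*((3 + (-3)²) + 6)² = 3*((3 + 9) + 6)² = 3*(12 + 6)² = 3*18² = 3*324 = 972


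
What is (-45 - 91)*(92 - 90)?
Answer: -272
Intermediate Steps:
(-45 - 91)*(92 - 90) = -136*2 = -272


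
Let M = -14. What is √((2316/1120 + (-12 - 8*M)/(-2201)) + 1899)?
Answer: √180502572592930/308140 ≈ 43.601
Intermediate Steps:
√((2316/1120 + (-12 - 8*M)/(-2201)) + 1899) = √((2316/1120 + (-12 - 8*(-14))/(-2201)) + 1899) = √((2316*(1/1120) + (-12 + 112)*(-1/2201)) + 1899) = √((579/280 + 100*(-1/2201)) + 1899) = √((579/280 - 100/2201) + 1899) = √(1246379/616280 + 1899) = √(1171562099/616280) = √180502572592930/308140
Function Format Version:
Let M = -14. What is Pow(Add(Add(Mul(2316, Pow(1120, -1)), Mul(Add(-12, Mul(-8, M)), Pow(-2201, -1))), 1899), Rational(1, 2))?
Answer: Mul(Rational(1, 308140), Pow(180502572592930, Rational(1, 2))) ≈ 43.601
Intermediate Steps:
Pow(Add(Add(Mul(2316, Pow(1120, -1)), Mul(Add(-12, Mul(-8, M)), Pow(-2201, -1))), 1899), Rational(1, 2)) = Pow(Add(Add(Mul(2316, Pow(1120, -1)), Mul(Add(-12, Mul(-8, -14)), Pow(-2201, -1))), 1899), Rational(1, 2)) = Pow(Add(Add(Mul(2316, Rational(1, 1120)), Mul(Add(-12, 112), Rational(-1, 2201))), 1899), Rational(1, 2)) = Pow(Add(Add(Rational(579, 280), Mul(100, Rational(-1, 2201))), 1899), Rational(1, 2)) = Pow(Add(Add(Rational(579, 280), Rational(-100, 2201)), 1899), Rational(1, 2)) = Pow(Add(Rational(1246379, 616280), 1899), Rational(1, 2)) = Pow(Rational(1171562099, 616280), Rational(1, 2)) = Mul(Rational(1, 308140), Pow(180502572592930, Rational(1, 2)))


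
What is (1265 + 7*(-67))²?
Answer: 633616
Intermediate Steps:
(1265 + 7*(-67))² = (1265 - 469)² = 796² = 633616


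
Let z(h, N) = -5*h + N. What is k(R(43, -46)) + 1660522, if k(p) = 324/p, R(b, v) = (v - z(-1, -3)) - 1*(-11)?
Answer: 61438990/37 ≈ 1.6605e+6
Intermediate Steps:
z(h, N) = N - 5*h
R(b, v) = 9 + v (R(b, v) = (v - (-3 - 5*(-1))) - 1*(-11) = (v - (-3 + 5)) + 11 = (v - 1*2) + 11 = (v - 2) + 11 = (-2 + v) + 11 = 9 + v)
k(R(43, -46)) + 1660522 = 324/(9 - 46) + 1660522 = 324/(-37) + 1660522 = 324*(-1/37) + 1660522 = -324/37 + 1660522 = 61438990/37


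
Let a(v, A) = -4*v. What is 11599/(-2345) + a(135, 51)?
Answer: -182557/335 ≈ -544.95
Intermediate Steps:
11599/(-2345) + a(135, 51) = 11599/(-2345) - 4*135 = 11599*(-1/2345) - 540 = -1657/335 - 540 = -182557/335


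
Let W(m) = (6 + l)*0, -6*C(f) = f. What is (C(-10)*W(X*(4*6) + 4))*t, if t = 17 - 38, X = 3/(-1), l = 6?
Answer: 0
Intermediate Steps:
X = -3 (X = 3*(-1) = -3)
t = -21
C(f) = -f/6
W(m) = 0 (W(m) = (6 + 6)*0 = 12*0 = 0)
(C(-10)*W(X*(4*6) + 4))*t = (-⅙*(-10)*0)*(-21) = ((5/3)*0)*(-21) = 0*(-21) = 0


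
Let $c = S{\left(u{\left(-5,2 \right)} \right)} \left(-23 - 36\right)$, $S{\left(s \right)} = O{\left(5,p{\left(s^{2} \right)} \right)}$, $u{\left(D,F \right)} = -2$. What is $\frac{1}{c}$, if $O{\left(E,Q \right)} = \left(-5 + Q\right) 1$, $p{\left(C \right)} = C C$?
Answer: $- \frac{1}{649} \approx -0.0015408$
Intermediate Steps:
$p{\left(C \right)} = C^{2}$
$O{\left(E,Q \right)} = -5 + Q$
$S{\left(s \right)} = -5 + s^{4}$ ($S{\left(s \right)} = -5 + \left(s^{2}\right)^{2} = -5 + s^{4}$)
$c = -649$ ($c = \left(-5 + \left(-2\right)^{4}\right) \left(-23 - 36\right) = \left(-5 + 16\right) \left(-59\right) = 11 \left(-59\right) = -649$)
$\frac{1}{c} = \frac{1}{-649} = - \frac{1}{649}$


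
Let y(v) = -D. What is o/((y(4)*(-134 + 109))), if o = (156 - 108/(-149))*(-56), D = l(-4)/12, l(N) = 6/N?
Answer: 10461696/3725 ≈ 2808.5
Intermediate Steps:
D = -⅛ (D = (6/(-4))/12 = (6*(-¼))*(1/12) = -3/2*1/12 = -⅛ ≈ -0.12500)
y(v) = ⅛ (y(v) = -1*(-⅛) = ⅛)
o = -1307712/149 (o = (156 - 108*(-1/149))*(-56) = (156 + 108/149)*(-56) = (23352/149)*(-56) = -1307712/149 ≈ -8776.6)
o/((y(4)*(-134 + 109))) = -1307712*8/(-134 + 109)/149 = -1307712/(149*((⅛)*(-25))) = -1307712/(149*(-25/8)) = -1307712/149*(-8/25) = 10461696/3725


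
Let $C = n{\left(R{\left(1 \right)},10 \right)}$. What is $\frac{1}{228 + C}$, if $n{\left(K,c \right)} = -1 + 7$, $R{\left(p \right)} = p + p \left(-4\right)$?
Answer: $\frac{1}{234} \approx 0.0042735$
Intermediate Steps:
$R{\left(p \right)} = - 3 p$ ($R{\left(p \right)} = p - 4 p = - 3 p$)
$n{\left(K,c \right)} = 6$
$C = 6$
$\frac{1}{228 + C} = \frac{1}{228 + 6} = \frac{1}{234}$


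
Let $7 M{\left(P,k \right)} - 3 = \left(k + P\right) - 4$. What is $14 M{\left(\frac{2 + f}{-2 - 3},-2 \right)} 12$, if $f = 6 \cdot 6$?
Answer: $- \frac{1272}{5} \approx -254.4$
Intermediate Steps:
$f = 36$
$M{\left(P,k \right)} = - \frac{1}{7} + \frac{P}{7} + \frac{k}{7}$ ($M{\left(P,k \right)} = \frac{3}{7} + \frac{\left(k + P\right) - 4}{7} = \frac{3}{7} + \frac{\left(P + k\right) - 4}{7} = \frac{3}{7} + \frac{-4 + P + k}{7} = \frac{3}{7} + \left(- \frac{4}{7} + \frac{P}{7} + \frac{k}{7}\right) = - \frac{1}{7} + \frac{P}{7} + \frac{k}{7}$)
$14 M{\left(\frac{2 + f}{-2 - 3},-2 \right)} 12 = 14 \left(- \frac{1}{7} + \frac{\left(2 + 36\right) \frac{1}{-2 - 3}}{7} + \frac{1}{7} \left(-2\right)\right) 12 = 14 \left(- \frac{1}{7} + \frac{38 \frac{1}{-5}}{7} - \frac{2}{7}\right) 12 = 14 \left(- \frac{1}{7} + \frac{38 \left(- \frac{1}{5}\right)}{7} - \frac{2}{7}\right) 12 = 14 \left(- \frac{1}{7} + \frac{1}{7} \left(- \frac{38}{5}\right) - \frac{2}{7}\right) 12 = 14 \left(- \frac{1}{7} - \frac{38}{35} - \frac{2}{7}\right) 12 = 14 \left(- \frac{53}{35}\right) 12 = \left(- \frac{106}{5}\right) 12 = - \frac{1272}{5}$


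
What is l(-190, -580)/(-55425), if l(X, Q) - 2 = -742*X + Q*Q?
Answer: -477382/55425 ≈ -8.6131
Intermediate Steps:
l(X, Q) = 2 + Q**2 - 742*X (l(X, Q) = 2 + (-742*X + Q*Q) = 2 + (-742*X + Q**2) = 2 + (Q**2 - 742*X) = 2 + Q**2 - 742*X)
l(-190, -580)/(-55425) = (2 + (-580)**2 - 742*(-190))/(-55425) = (2 + 336400 + 140980)*(-1/55425) = 477382*(-1/55425) = -477382/55425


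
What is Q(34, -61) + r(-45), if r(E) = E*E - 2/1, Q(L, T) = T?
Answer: 1962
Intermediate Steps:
r(E) = -2 + E² (r(E) = E² - 2*1 = E² - 2 = -2 + E²)
Q(34, -61) + r(-45) = -61 + (-2 + (-45)²) = -61 + (-2 + 2025) = -61 + 2023 = 1962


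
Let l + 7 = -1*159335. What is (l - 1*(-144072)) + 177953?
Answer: 162683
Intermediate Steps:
l = -159342 (l = -7 - 1*159335 = -7 - 159335 = -159342)
(l - 1*(-144072)) + 177953 = (-159342 - 1*(-144072)) + 177953 = (-159342 + 144072) + 177953 = -15270 + 177953 = 162683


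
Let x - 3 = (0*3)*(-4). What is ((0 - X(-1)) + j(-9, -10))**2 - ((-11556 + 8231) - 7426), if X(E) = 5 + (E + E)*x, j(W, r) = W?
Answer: 10815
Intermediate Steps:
x = 3 (x = 3 + (0*3)*(-4) = 3 + 0*(-4) = 3 + 0 = 3)
X(E) = 5 + 6*E (X(E) = 5 + (E + E)*3 = 5 + (2*E)*3 = 5 + 6*E)
((0 - X(-1)) + j(-9, -10))**2 - ((-11556 + 8231) - 7426) = ((0 - (5 + 6*(-1))) - 9)**2 - ((-11556 + 8231) - 7426) = ((0 - (5 - 6)) - 9)**2 - (-3325 - 7426) = ((0 - 1*(-1)) - 9)**2 - 1*(-10751) = ((0 + 1) - 9)**2 + 10751 = (1 - 9)**2 + 10751 = (-8)**2 + 10751 = 64 + 10751 = 10815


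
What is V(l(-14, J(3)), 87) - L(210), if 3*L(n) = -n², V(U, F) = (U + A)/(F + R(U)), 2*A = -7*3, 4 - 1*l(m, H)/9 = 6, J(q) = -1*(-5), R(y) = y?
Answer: 676181/46 ≈ 14700.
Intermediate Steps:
J(q) = 5
l(m, H) = -18 (l(m, H) = 36 - 9*6 = 36 - 54 = -18)
A = -21/2 (A = (-7*3)/2 = (½)*(-21) = -21/2 ≈ -10.500)
V(U, F) = (-21/2 + U)/(F + U) (V(U, F) = (U - 21/2)/(F + U) = (-21/2 + U)/(F + U))
L(n) = -n²/3 (L(n) = (-n²)/3 = -n²/3)
V(l(-14, J(3)), 87) - L(210) = (-21/2 - 18)/(87 - 18) - (-1)*210²/3 = -57/2/69 - (-1)*44100/3 = (1/69)*(-57/2) - 1*(-14700) = -19/46 + 14700 = 676181/46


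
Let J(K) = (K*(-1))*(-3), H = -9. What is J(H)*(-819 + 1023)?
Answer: -5508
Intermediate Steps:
J(K) = 3*K (J(K) = -K*(-3) = 3*K)
J(H)*(-819 + 1023) = (3*(-9))*(-819 + 1023) = -27*204 = -5508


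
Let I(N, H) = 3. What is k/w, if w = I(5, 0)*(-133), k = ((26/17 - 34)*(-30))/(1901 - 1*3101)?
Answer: 23/11305 ≈ 0.0020345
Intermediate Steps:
k = -69/85 (k = ((26*(1/17) - 34)*(-30))/(1901 - 3101) = ((26/17 - 34)*(-30))/(-1200) = -552/17*(-30)*(-1/1200) = (16560/17)*(-1/1200) = -69/85 ≈ -0.81176)
w = -399 (w = 3*(-133) = -399)
k/w = -69/85/(-399) = -69/85*(-1/399) = 23/11305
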